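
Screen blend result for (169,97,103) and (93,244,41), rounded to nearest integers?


Screen: C = 255 - (255-A)×(255-B)/255, rounded to nearest integer
R: 255 - (255-169)×(255-93)/255 = 255 - 13932/255 ≈ 255 - 54.635 = 200.365 → 200
G: 255 - (255-97)×(255-244)/255 = 255 - 1738/255 ≈ 255 - 6.816 = 248.184 → 248
B: 255 - (255-103)×(255-41)/255 = 255 - 32528/255 ≈ 255 - 127.561 = 127.439 → 127
= RGB(200, 248, 127)


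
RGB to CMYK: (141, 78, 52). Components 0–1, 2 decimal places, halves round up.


R'=141/255≈0.5529, G'=78/255≈0.3059, B'=52/255≈0.2039
K = 1 - max(R',G',B') = 1 - 141/255 = 114/255 = 0.44705… → 0.45
(1-R'-K)/(1-K) simplifies to (max-R)/max with max = 141:
C = (141-141)/141 = 0/141 = 0 → 0.00
M = (141-78)/141 = 63/141 = 0.44680… → 0.45
Y = (141-52)/141 = 89/141 = 0.63120… → 0.63
= CMYK(0.00, 0.45, 0.63, 0.45)


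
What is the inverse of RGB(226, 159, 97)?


Invert: (255-R, 255-G, 255-B)
R: 255-226 = 29
G: 255-159 = 96
B: 255-97 = 158
= RGB(29, 96, 158)


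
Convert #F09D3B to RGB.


F0 → 240 (R)
9D → 157 (G)
3B → 59 (B)
= RGB(240, 157, 59)


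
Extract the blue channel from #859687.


Color: #859687
R = 85 = 133
G = 96 = 150
B = 87 = 135
Blue = 135


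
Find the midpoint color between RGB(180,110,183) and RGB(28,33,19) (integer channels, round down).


Midpoint: each channel = ⌊(C₁+C₂)/2⌋
R: ⌊(180+28)/2⌋ = 104
G: ⌊(110+33)/2⌋ = 71
B: ⌊(183+19)/2⌋ = 101
= RGB(104, 71, 101)


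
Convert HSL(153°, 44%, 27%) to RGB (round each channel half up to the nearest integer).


H=153°, S=0.44, L=0.27
C = (1-|2L-1|)×S = (1-|-0.46|)×0.44 = 0.2376
H' = H/60 = 153/60 ≈ 2.5500; X = C×(1-|H' mod 2 - 1|) = 0.13068
m = L - C/2 = 0.27 - 0.1188 = 0.1512
Sector ⌊H'⌋ = 2 → (R',G',B') = (0.0, 0.2376, 0.13068)
RGB = ((R'+m)×255, (G'+m)×255, (B'+m)×255) = (38.556, 99.144, 71.8794)
Round half up → RGB(39, 99, 72)


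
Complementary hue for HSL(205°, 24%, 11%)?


Complement = opposite side of color wheel = hue + 180°
H' = (205 + 180) mod 360 = 25°
S and L unchanged.
= HSL(25°, 24%, 11%)


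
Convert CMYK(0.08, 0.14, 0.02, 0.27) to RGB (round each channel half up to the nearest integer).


R = 255 × (1-C) × (1-K) = 255 × 0.92 × 0.73 = 171.258 → 171
G = 255 × (1-M) × (1-K) = 255 × 0.86 × 0.73 = 160.089 → 160
B = 255 × (1-Y) × (1-K) = 255 × 0.98 × 0.73 = 182.427 → 182
= RGB(171, 160, 182)


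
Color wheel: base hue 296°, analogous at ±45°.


Base hue: 296°
Left analog: (296 - 45) mod 360 = 251°
Right analog: (296 + 45) mod 360 = 341°
Analogous hues = 251° and 341°


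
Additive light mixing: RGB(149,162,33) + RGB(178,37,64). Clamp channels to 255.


Additive: each channel = min(255, C₁+C₂)
R: 149+178 = 327 → 255
G: 162+37 = 199 → 199
B: 33+64 = 97 → 97
= RGB(255, 199, 97)


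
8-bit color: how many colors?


Colors = 2^bits = 2^8
= 256 colors


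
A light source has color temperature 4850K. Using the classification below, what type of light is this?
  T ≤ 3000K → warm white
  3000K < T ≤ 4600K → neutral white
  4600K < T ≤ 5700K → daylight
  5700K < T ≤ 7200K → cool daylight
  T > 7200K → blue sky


Temperature: 4850K
4600K < 4850K ≤ 5700K → daylight
Classification: daylight


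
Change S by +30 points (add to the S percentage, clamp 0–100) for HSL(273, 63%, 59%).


Original S = 63%
Adjustment = +30 percentage points
New S = 63 + (30) = 93
Clamp to [0, 100] → 93
= HSL(273°, 93%, 59%)


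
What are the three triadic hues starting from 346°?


Triadic: equally spaced at 120° intervals
H1 = 346°
H2 = (346 + 120) mod 360 = 106°
H3 = (346 + 240) mod 360 = 226°
Triadic = 346°, 106°, 226°


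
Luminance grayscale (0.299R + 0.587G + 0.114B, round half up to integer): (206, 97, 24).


Gray = 0.299×R + 0.587×G + 0.114×B
Gray = 0.299×206 + 0.587×97 + 0.114×24
Gray = 61.594 + 56.939 + 2.736
Gray = 121.269 → round half up → 121
Gray = 121


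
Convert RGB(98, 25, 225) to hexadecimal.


R = 98 → 62 (hex)
G = 25 → 19 (hex)
B = 225 → E1 (hex)
Hex = #6219E1


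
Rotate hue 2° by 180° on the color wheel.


New hue = (H + rotation) mod 360
New hue = (2 + 180) mod 360
= 182 mod 360
= 182°


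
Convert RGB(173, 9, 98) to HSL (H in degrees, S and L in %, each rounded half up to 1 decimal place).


Normalize: R'=173/255≈0.6784, G'=9/255≈0.0353, B'=98/255≈0.3843
Max=173/255, Min=9/255, Δ=Max-Min=164/255
L = (Max+Min)/2 = (173+9)/510 = 182/510 = 0.35686… → L = 35.7%
L ≤ 0.5 → S = Δ/(Max+Min) = 164/(173+9) = 164/182 = 0.90109… → S = 90.1%
(the 1/255 factors cancel in S and H, so raw channel differences can be used)
Max is R' → H = 60 × (((G-B)/Δ) mod 6) = 60 × (((9-98)/164) mod 6)
  (-89)/164 = -0.5426…; negative, so add 6 → 5.4573…
  H = 60 × 5.4573… = 327.439…° → H = 327.4°
= HSL(327.4°, 90.1%, 35.7%)


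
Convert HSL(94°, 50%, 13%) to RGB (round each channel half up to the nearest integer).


H=94°, S=0.50, L=0.13
C = (1-|2L-1|)×S = (1-|-0.74|)×0.50 = 0.13
H' = H/60 = 94/60 ≈ 1.5667; X = C×(1-|H' mod 2 - 1|) ≈ 0.0563
m = L - C/2 = 0.13 - 0.065 = 0.065
Sector ⌊H'⌋ = 1 → (R',G',B') = (≈0.0563, 0.13, 0.0)
RGB = ((R'+m)×255, (G'+m)×255, (B'+m)×255) = (30.94, 49.725, 16.575)
Round half up → RGB(31, 50, 17)


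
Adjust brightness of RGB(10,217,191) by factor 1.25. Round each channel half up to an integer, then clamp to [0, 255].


Multiply each channel by 1.25, round half up, clamp to [0, 255]
R: 10×1.25 = 12.5 → round → 13
G: 217×1.25 = 271.25 → round → 271 → clamp → 255
B: 191×1.25 = 238.75 → round → 239
= RGB(13, 255, 239)


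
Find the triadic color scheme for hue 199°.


Triadic: equally spaced at 120° intervals
H1 = 199°
H2 = (199 + 120) mod 360 = 319°
H3 = (199 + 240) mod 360 = 79°
Triadic = 199°, 319°, 79°


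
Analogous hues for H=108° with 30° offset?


Base hue: 108°
Left analog: (108 - 30) mod 360 = 78°
Right analog: (108 + 30) mod 360 = 138°
Analogous hues = 78° and 138°


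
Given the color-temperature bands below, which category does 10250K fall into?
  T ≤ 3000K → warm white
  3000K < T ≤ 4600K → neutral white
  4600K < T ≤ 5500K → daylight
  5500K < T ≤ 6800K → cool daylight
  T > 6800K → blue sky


Temperature: 10250K
10250K > 6800K → blue sky
Classification: blue sky


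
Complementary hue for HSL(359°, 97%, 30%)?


Complement = opposite side of color wheel = hue + 180°
H' = (359 + 180) mod 360 = 179°
S and L unchanged.
= HSL(179°, 97%, 30%)


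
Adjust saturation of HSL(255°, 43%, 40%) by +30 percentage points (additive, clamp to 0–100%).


Original S = 43%
Adjustment = +30 percentage points
New S = 43 + (30) = 73
Clamp to [0, 100] → 73
= HSL(255°, 73%, 40%)


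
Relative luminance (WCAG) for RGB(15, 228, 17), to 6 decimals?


Linearize each channel (sRGB transfer function): c = v/255; c_lin = c/12.92 if c ≤ 0.04045, else ((c+0.055)/1.055)^2.4
  R: 15/255 ≈ 0.058824 > 0.04045 → ((0.058824+0.055)/1.055)^2.4 ≈ 0.004777
  G: 228/255 ≈ 0.894118 > 0.04045 → ((0.894118+0.055)/1.055)^2.4 ≈ 0.775822
  B: 17/255 ≈ 0.066667 > 0.04045 → ((0.066667+0.055)/1.055)^2.4 ≈ 0.005605
R_lin = 0.004777, G_lin = 0.775822, B_lin = 0.005605
L = 0.2126×R + 0.7152×G + 0.0722×B
L = 0.2126×0.004777 + 0.7152×0.775822 + 0.0722×0.005605
L ≈ 0.556288


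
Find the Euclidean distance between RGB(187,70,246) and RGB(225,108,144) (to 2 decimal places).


d = √[(R₁-R₂)² + (G₁-G₂)² + (B₁-B₂)²]
d = √[(187-225)² + (70-108)² + (246-144)²]
d = √[1444 + 1444 + 10404]
d = √13292
d ≈ 115.29


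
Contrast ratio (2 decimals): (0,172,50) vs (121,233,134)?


Linearize each sRGB channel c=v/255: c/12.92 if c ≤ 0.04045 else ((c+0.055)/1.055)^2.4
L = 0.2126×R_lin + 0.7152×G_lin + 0.0722×B_lin
Color 1 (0,172,50):
  R=0: 0/255≈0.0000 ≤ 0.04045 → 0.0000/12.92 ≈ 0.00000
  G=172: 172/255≈0.6745 > 0.04045 → ((0.6745+0.055)/1.055)^2.4 ≈ 0.41254
  B=50: 50/255≈0.1961 > 0.04045 → ((0.1961+0.055)/1.055)^2.4 ≈ 0.03190
  L1 = 0.2126×0.00000 + 0.7152×0.41254 + 0.0722×0.03190 ≈ 0.29735
Color 2 (121,233,134):
  R=121: 121/255≈0.4745 > 0.04045 → ((0.4745+0.055)/1.055)^2.4 ≈ 0.19120
  G=233: 233/255≈0.9137 > 0.04045 → ((0.9137+0.055)/1.055)^2.4 ≈ 0.81485
  B=134: 134/255≈0.5255 > 0.04045 → ((0.5255+0.055)/1.055)^2.4 ≈ 0.23840
  L2 = 0.2126×0.19120 + 0.7152×0.81485 + 0.0722×0.23840 ≈ 0.64064
Lighter = 0.64064, Darker = 0.29735
Ratio = (L_lighter + 0.05) / (L_darker + 0.05)
Ratio = (0.64064 + 0.05) / (0.29735 + 0.05) = 0.69064 / 0.34735 ≈ 1.9883
Ratio ≈ 1.99:1


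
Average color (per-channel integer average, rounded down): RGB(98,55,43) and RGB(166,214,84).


Midpoint: each channel = ⌊(C₁+C₂)/2⌋
R: ⌊(98+166)/2⌋ = 132
G: ⌊(55+214)/2⌋ = 134
B: ⌊(43+84)/2⌋ = 63
= RGB(132, 134, 63)


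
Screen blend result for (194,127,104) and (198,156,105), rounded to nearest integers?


Screen: C = 255 - (255-A)×(255-B)/255, rounded to nearest integer
R: 255 - (255-194)×(255-198)/255 = 255 - 3477/255 ≈ 255 - 13.635 = 241.365 → 241
G: 255 - (255-127)×(255-156)/255 = 255 - 12672/255 ≈ 255 - 49.694 = 205.306 → 205
B: 255 - (255-104)×(255-105)/255 = 255 - 22650/255 ≈ 255 - 88.824 = 166.176 → 166
= RGB(241, 205, 166)


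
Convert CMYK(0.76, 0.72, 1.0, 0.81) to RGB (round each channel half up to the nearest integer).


R = 255 × (1-C) × (1-K) = 255 × 0.24 × 0.19 = 11.628 → 12
G = 255 × (1-M) × (1-K) = 255 × 0.28 × 0.19 = 13.566 → 14
B = 255 × (1-Y) × (1-K) = 255 × 0.00 × 0.19 = 0
= RGB(12, 14, 0)


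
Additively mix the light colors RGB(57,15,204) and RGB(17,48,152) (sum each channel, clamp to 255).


Additive: each channel = min(255, C₁+C₂)
R: 57+17 = 74 → 74
G: 15+48 = 63 → 63
B: 204+152 = 356 → 255
= RGB(74, 63, 255)


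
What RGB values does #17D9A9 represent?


17 → 23 (R)
D9 → 217 (G)
A9 → 169 (B)
= RGB(23, 217, 169)


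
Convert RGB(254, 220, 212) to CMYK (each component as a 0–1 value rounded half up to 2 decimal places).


R'=254/255≈0.9961, G'=220/255≈0.8627, B'=212/255≈0.8314
K = 1 - max(R',G',B') = 1 - 254/255 = 1/255 = 0.00392… → 0.00
(1-R'-K)/(1-K) simplifies to (max-R)/max with max = 254:
C = (254-254)/254 = 0/254 = 0 → 0.00
M = (254-220)/254 = 34/254 = 0.13385… → 0.13
Y = (254-212)/254 = 42/254 = 0.16535… → 0.17
= CMYK(0.00, 0.13, 0.17, 0.00)


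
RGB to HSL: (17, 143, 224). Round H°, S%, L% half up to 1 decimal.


Normalize: R'=17/255≈0.0667, G'=143/255≈0.5608, B'=224/255≈0.8784
Max=224/255, Min=17/255, Δ=Max-Min=207/255
L = (Max+Min)/2 = (224+17)/510 = 241/510 = 0.47254… → L = 47.3%
L ≤ 0.5 → S = Δ/(Max+Min) = 207/(224+17) = 207/241 = 0.85892… → S = 85.9%
(the 1/255 factors cancel in S and H, so raw channel differences can be used)
Max is B' → H = 60 × ((R-G)/Δ + 4) = 60 × ((17-143)/207 + 4)
  -126/207 + 4 = -0.6086… + 4 = 3.3913…
  H = 60 × 3.3913… = 203.478…° → H = 203.5°
= HSL(203.5°, 85.9%, 47.3%)


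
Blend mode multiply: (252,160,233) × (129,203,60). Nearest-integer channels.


Multiply: C = A×B/255, rounded to nearest integer
R: 252×129/255 = 32508/255 ≈ 127.482 → 127
G: 160×203/255 = 32480/255 ≈ 127.373 → 127
B: 233×60/255 = 13980/255 ≈ 54.824 → 55
= RGB(127, 127, 55)


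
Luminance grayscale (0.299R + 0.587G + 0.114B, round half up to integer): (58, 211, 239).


Gray = 0.299×R + 0.587×G + 0.114×B
Gray = 0.299×58 + 0.587×211 + 0.114×239
Gray = 17.342 + 123.857 + 27.246
Gray = 168.445 → round half up → 168
Gray = 168


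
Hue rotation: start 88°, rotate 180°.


New hue = (H + rotation) mod 360
New hue = (88 + 180) mod 360
= 268 mod 360
= 268°


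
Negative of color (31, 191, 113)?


Invert: (255-R, 255-G, 255-B)
R: 255-31 = 224
G: 255-191 = 64
B: 255-113 = 142
= RGB(224, 64, 142)


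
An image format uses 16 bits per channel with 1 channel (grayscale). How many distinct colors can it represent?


Total bits = 16 bits/channel × 1 channels = 16 bits
Distinct colors = 2^16
= 65,536 colors


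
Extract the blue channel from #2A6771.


Color: #2A6771
R = 2A = 42
G = 67 = 103
B = 71 = 113
Blue = 113


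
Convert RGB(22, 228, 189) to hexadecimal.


R = 22 → 16 (hex)
G = 228 → E4 (hex)
B = 189 → BD (hex)
Hex = #16E4BD


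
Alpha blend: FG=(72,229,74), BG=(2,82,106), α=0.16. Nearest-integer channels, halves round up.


C = α×F + (1-α)×B, with 1-α = 0.84
R: 0.16×72 + 0.84×2 = 11.52 + 1.68 = 13.20 → 13
G: 0.16×229 + 0.84×82 = 36.64 + 68.88 = 105.52 → 106
B: 0.16×74 + 0.84×106 = 11.84 + 89.04 = 100.88 → 101
= RGB(13, 106, 101)


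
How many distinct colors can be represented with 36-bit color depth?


Colors = 2^bits = 2^36
= 68,719,476,736 colors


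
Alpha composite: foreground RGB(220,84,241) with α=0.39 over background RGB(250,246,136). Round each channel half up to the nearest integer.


C = α×F + (1-α)×B, with 1-α = 0.61
R: 0.39×220 + 0.61×250 = 85.80 + 152.50 = 238.30 → 238
G: 0.39×84 + 0.61×246 = 32.76 + 150.06 = 182.82 → 183
B: 0.39×241 + 0.61×136 = 93.99 + 82.96 = 176.95 → 177
= RGB(238, 183, 177)


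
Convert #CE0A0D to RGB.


CE → 206 (R)
0A → 10 (G)
0D → 13 (B)
= RGB(206, 10, 13)


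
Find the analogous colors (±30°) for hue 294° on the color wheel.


Base hue: 294°
Left analog: (294 - 30) mod 360 = 264°
Right analog: (294 + 30) mod 360 = 324°
Analogous hues = 264° and 324°


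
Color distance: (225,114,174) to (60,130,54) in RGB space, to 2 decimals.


d = √[(R₁-R₂)² + (G₁-G₂)² + (B₁-B₂)²]
d = √[(225-60)² + (114-130)² + (174-54)²]
d = √[27225 + 256 + 14400]
d = √41881
d ≈ 204.65


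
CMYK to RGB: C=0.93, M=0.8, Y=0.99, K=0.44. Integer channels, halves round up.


R = 255 × (1-C) × (1-K) = 255 × 0.07 × 0.56 = 9.996 → 10
G = 255 × (1-M) × (1-K) = 255 × 0.20 × 0.56 = 28.56 → 29
B = 255 × (1-Y) × (1-K) = 255 × 0.01 × 0.56 = 1.428 → 1
= RGB(10, 29, 1)


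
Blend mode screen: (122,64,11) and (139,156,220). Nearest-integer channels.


Screen: C = 255 - (255-A)×(255-B)/255, rounded to nearest integer
R: 255 - (255-122)×(255-139)/255 = 255 - 15428/255 ≈ 255 - 60.502 = 194.498 → 194
G: 255 - (255-64)×(255-156)/255 = 255 - 18909/255 ≈ 255 - 74.153 = 180.847 → 181
B: 255 - (255-11)×(255-220)/255 = 255 - 8540/255 ≈ 255 - 33.490 = 221.510 → 222
= RGB(194, 181, 222)


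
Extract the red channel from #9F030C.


Color: #9F030C
R = 9F = 159
G = 03 = 3
B = 0C = 12
Red = 159


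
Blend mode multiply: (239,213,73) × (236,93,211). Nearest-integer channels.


Multiply: C = A×B/255, rounded to nearest integer
R: 239×236/255 = 56404/255 ≈ 221.192 → 221
G: 213×93/255 = 19809/255 ≈ 77.682 → 78
B: 73×211/255 = 15403/255 ≈ 60.404 → 60
= RGB(221, 78, 60)


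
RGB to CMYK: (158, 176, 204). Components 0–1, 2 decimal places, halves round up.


R'=158/255≈0.6196, G'=176/255≈0.6902, B'=204/255≈0.8000
K = 1 - max(R',G',B') = 1 - 204/255 = 51/255 = 0.2 → 0.20
(1-R'-K)/(1-K) simplifies to (max-R)/max with max = 204:
C = (204-158)/204 = 46/204 = 0.22549… → 0.23
M = (204-176)/204 = 28/204 = 0.13725… → 0.14
Y = (204-204)/204 = 0/204 = 0 → 0.00
= CMYK(0.23, 0.14, 0.00, 0.20)


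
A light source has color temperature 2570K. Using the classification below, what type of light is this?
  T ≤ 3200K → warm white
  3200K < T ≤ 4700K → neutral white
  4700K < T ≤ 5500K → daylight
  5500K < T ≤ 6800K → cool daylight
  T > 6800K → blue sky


Temperature: 2570K
2570K ≤ 3200K → warm white
Classification: warm white


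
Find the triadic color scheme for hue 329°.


Triadic: equally spaced at 120° intervals
H1 = 329°
H2 = (329 + 120) mod 360 = 89°
H3 = (329 + 240) mod 360 = 209°
Triadic = 329°, 89°, 209°


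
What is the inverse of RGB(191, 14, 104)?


Invert: (255-R, 255-G, 255-B)
R: 255-191 = 64
G: 255-14 = 241
B: 255-104 = 151
= RGB(64, 241, 151)


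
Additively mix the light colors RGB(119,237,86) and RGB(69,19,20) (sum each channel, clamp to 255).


Additive: each channel = min(255, C₁+C₂)
R: 119+69 = 188 → 188
G: 237+19 = 256 → 255
B: 86+20 = 106 → 106
= RGB(188, 255, 106)


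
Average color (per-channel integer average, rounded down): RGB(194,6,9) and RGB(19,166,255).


Midpoint: each channel = ⌊(C₁+C₂)/2⌋
R: ⌊(194+19)/2⌋ = 106
G: ⌊(6+166)/2⌋ = 86
B: ⌊(9+255)/2⌋ = 132
= RGB(106, 86, 132)


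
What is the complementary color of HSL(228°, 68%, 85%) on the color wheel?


Complement = opposite side of color wheel = hue + 180°
H' = (228 + 180) mod 360 = 48°
S and L unchanged.
= HSL(48°, 68%, 85%)


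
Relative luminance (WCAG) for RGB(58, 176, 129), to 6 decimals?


Linearize each channel (sRGB transfer function): c = v/255; c_lin = c/12.92 if c ≤ 0.04045, else ((c+0.055)/1.055)^2.4
  R: 58/255 ≈ 0.227451 > 0.04045 → ((0.227451+0.055)/1.055)^2.4 ≈ 0.042311
  G: 176/255 ≈ 0.690196 > 0.04045 → ((0.690196+0.055)/1.055)^2.4 ≈ 0.434154
  B: 129/255 ≈ 0.505882 > 0.04045 → ((0.505882+0.055)/1.055)^2.4 ≈ 0.219526
R_lin = 0.042311, G_lin = 0.434154, B_lin = 0.219526
L = 0.2126×R + 0.7152×G + 0.0722×B
L = 0.2126×0.042311 + 0.7152×0.434154 + 0.0722×0.219526
L ≈ 0.335352


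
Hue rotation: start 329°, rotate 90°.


New hue = (H + rotation) mod 360
New hue = (329 + 90) mod 360
= 419 mod 360
= 59°


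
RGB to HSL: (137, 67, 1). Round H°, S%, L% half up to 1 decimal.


Normalize: R'=137/255≈0.5373, G'=67/255≈0.2627, B'=1/255≈0.0039
Max=137/255, Min=1/255, Δ=Max-Min=136/255
L = (Max+Min)/2 = (137+1)/510 = 138/510 = 0.27058… → L = 27.1%
L ≤ 0.5 → S = Δ/(Max+Min) = 136/(137+1) = 136/138 = 0.98550… → S = 98.6%
(the 1/255 factors cancel in S and H, so raw channel differences can be used)
Max is R' → H = 60 × (((G-B)/Δ) mod 6) = 60 × (((67-1)/136) mod 6)
  66/136 = 0.4852…
  H = 60 × 0.4852… = 29.117…° → H = 29.1°
= HSL(29.1°, 98.6%, 27.1%)


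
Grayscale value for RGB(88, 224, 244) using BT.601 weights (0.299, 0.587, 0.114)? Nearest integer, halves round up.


Gray = 0.299×R + 0.587×G + 0.114×B
Gray = 0.299×88 + 0.587×224 + 0.114×244
Gray = 26.312 + 131.488 + 27.816
Gray = 185.616 → round half up → 186
Gray = 186


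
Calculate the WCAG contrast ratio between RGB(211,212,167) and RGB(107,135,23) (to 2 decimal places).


Linearize each sRGB channel c=v/255: c/12.92 if c ≤ 0.04045 else ((c+0.055)/1.055)^2.4
L = 0.2126×R_lin + 0.7152×G_lin + 0.0722×B_lin
Color 1 (211,212,167):
  R=211: 211/255≈0.8275 > 0.04045 → ((0.8275+0.055)/1.055)^2.4 ≈ 0.65141
  G=212: 212/255≈0.8314 > 0.04045 → ((0.8314+0.055)/1.055)^2.4 ≈ 0.65837
  B=167: 167/255≈0.6549 > 0.04045 → ((0.6549+0.055)/1.055)^2.4 ≈ 0.38643
  L1 = 0.2126×0.65141 + 0.7152×0.65837 + 0.0722×0.38643 ≈ 0.63726
Color 2 (107,135,23):
  R=107: 107/255≈0.4196 > 0.04045 → ((0.4196+0.055)/1.055)^2.4 ≈ 0.14703
  G=135: 135/255≈0.5294 > 0.04045 → ((0.5294+0.055)/1.055)^2.4 ≈ 0.24228
  B=23: 23/255≈0.0902 > 0.04045 → ((0.0902+0.055)/1.055)^2.4 ≈ 0.00857
  L2 = 0.2126×0.14703 + 0.7152×0.24228 + 0.0722×0.00857 ≈ 0.20516
Lighter = 0.63726, Darker = 0.20516
Ratio = (L_lighter + 0.05) / (L_darker + 0.05)
Ratio = (0.63726 + 0.05) / (0.20516 + 0.05) = 0.68726 / 0.25516 ≈ 2.6935
Ratio ≈ 2.69:1


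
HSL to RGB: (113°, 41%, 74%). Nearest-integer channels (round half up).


H=113°, S=0.41, L=0.74
C = (1-|2L-1|)×S = (1-|0.48|)×0.41 = 0.2132
H' = H/60 = 113/60 ≈ 1.8833; X = C×(1-|H' mod 2 - 1|) ≈ 0.0249
m = L - C/2 = 0.74 - 0.1066 = 0.6334
Sector ⌊H'⌋ = 1 → (R',G',B') = (≈0.0249, 0.2132, 0.0)
RGB = ((R'+m)×255, (G'+m)×255, (B'+m)×255) = (167.8597, 215.883, 161.517)
Round half up → RGB(168, 216, 162)


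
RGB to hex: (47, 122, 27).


R = 47 → 2F (hex)
G = 122 → 7A (hex)
B = 27 → 1B (hex)
Hex = #2F7A1B


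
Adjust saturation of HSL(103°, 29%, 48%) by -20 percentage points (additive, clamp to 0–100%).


Original S = 29%
Adjustment = -20 percentage points
New S = 29 + (-20) = 9
Clamp to [0, 100] → 9
= HSL(103°, 9%, 48%)


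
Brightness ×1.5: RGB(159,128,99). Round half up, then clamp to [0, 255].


Multiply each channel by 1.5, round half up, clamp to [0, 255]
R: 159×1.5 = 238.5 → round → 239
G: 128×1.5 = 192
B: 99×1.5 = 148.5 → round → 149
= RGB(239, 192, 149)


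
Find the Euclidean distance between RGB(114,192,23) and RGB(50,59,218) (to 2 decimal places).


d = √[(R₁-R₂)² + (G₁-G₂)² + (B₁-B₂)²]
d = √[(114-50)² + (192-59)² + (23-218)²]
d = √[4096 + 17689 + 38025]
d = √59810
d ≈ 244.56


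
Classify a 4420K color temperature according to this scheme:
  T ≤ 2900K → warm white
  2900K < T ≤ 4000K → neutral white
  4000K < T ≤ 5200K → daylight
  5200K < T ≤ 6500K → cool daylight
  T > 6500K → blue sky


Temperature: 4420K
4000K < 4420K ≤ 5200K → daylight
Classification: daylight


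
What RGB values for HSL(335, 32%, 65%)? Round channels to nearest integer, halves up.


H=335°, S=0.32, L=0.65
C = (1-|2L-1|)×S = (1-|0.30|)×0.32 = 0.224
H' = H/60 = 335/60 ≈ 5.5833; X = C×(1-|H' mod 2 - 1|) ≈ 0.0933
m = L - C/2 = 0.65 - 0.112 = 0.538
Sector ⌊H'⌋ = 5 → (R',G',B') = (0.224, 0.0, ≈0.0933)
RGB = ((R'+m)×255, (G'+m)×255, (B'+m)×255) = (194.31, 137.19, 160.99)
Round half up → RGB(194, 137, 161)


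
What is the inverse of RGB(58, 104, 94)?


Invert: (255-R, 255-G, 255-B)
R: 255-58 = 197
G: 255-104 = 151
B: 255-94 = 161
= RGB(197, 151, 161)


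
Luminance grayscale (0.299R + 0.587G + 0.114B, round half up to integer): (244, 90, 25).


Gray = 0.299×R + 0.587×G + 0.114×B
Gray = 0.299×244 + 0.587×90 + 0.114×25
Gray = 72.956 + 52.830 + 2.850
Gray = 128.636 → round half up → 129
Gray = 129


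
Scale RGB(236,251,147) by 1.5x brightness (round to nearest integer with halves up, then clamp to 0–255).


Multiply each channel by 1.5, round half up, clamp to [0, 255]
R: 236×1.5 = 354 → clamp → 255
G: 251×1.5 = 376.5 → round → 377 → clamp → 255
B: 147×1.5 = 220.5 → round → 221
= RGB(255, 255, 221)


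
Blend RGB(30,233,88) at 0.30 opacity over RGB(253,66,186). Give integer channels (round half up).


C = α×F + (1-α)×B, with 1-α = 0.70
R: 0.30×30 + 0.70×253 = 9.00 + 177.10 = 186.10 → 186
G: 0.30×233 + 0.70×66 = 69.90 + 46.20 = 116.10 → 116
B: 0.30×88 + 0.70×186 = 26.40 + 130.20 = 156.60 → 157
= RGB(186, 116, 157)


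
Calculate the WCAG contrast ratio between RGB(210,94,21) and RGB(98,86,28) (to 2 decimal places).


Linearize each sRGB channel c=v/255: c/12.92 if c ≤ 0.04045 else ((c+0.055)/1.055)^2.4
L = 0.2126×R_lin + 0.7152×G_lin + 0.0722×B_lin
Color 1 (210,94,21):
  R=210: 210/255≈0.8235 > 0.04045 → ((0.8235+0.055)/1.055)^2.4 ≈ 0.64448
  G=94: 94/255≈0.3686 > 0.04045 → ((0.3686+0.055)/1.055)^2.4 ≈ 0.11193
  B=21: 21/255≈0.0824 > 0.04045 → ((0.0824+0.055)/1.055)^2.4 ≈ 0.00750
  L1 = 0.2126×0.64448 + 0.7152×0.11193 + 0.0722×0.00750 ≈ 0.21761
Color 2 (98,86,28):
  R=98: 98/255≈0.3843 > 0.04045 → ((0.3843+0.055)/1.055)^2.4 ≈ 0.12214
  G=86: 86/255≈0.3373 > 0.04045 → ((0.3373+0.055)/1.055)^2.4 ≈ 0.09306
  B=28: 28/255≈0.1098 > 0.04045 → ((0.1098+0.055)/1.055)^2.4 ≈ 0.01161
  L2 = 0.2126×0.12214 + 0.7152×0.09306 + 0.0722×0.01161 ≈ 0.09336
Lighter = 0.21761, Darker = 0.09336
Ratio = (L_lighter + 0.05) / (L_darker + 0.05)
Ratio = (0.21761 + 0.05) / (0.09336 + 0.05) = 0.26761 / 0.14336 ≈ 1.8667
Ratio ≈ 1.87:1


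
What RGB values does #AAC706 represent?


AA → 170 (R)
C7 → 199 (G)
06 → 6 (B)
= RGB(170, 199, 6)


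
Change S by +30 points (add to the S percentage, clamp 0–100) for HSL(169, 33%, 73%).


Original S = 33%
Adjustment = +30 percentage points
New S = 33 + (30) = 63
Clamp to [0, 100] → 63
= HSL(169°, 63%, 73%)


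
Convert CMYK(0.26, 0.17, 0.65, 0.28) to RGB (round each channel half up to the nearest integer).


R = 255 × (1-C) × (1-K) = 255 × 0.74 × 0.72 = 135.864 → 136
G = 255 × (1-M) × (1-K) = 255 × 0.83 × 0.72 = 152.388 → 152
B = 255 × (1-Y) × (1-K) = 255 × 0.35 × 0.72 = 64.26 → 64
= RGB(136, 152, 64)


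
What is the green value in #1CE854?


Color: #1CE854
R = 1C = 28
G = E8 = 232
B = 54 = 84
Green = 232


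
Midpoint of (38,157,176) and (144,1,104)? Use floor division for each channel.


Midpoint: each channel = ⌊(C₁+C₂)/2⌋
R: ⌊(38+144)/2⌋ = 91
G: ⌊(157+1)/2⌋ = 79
B: ⌊(176+104)/2⌋ = 140
= RGB(91, 79, 140)


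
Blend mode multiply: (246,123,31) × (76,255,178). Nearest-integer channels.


Multiply: C = A×B/255, rounded to nearest integer
R: 246×76/255 = 18696/255 ≈ 73.318 → 73
G: 123×255/255 = 31365/255 ≈ 123.000 → 123
B: 31×178/255 = 5518/255 ≈ 21.639 → 22
= RGB(73, 123, 22)


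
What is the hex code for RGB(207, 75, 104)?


R = 207 → CF (hex)
G = 75 → 4B (hex)
B = 104 → 68 (hex)
Hex = #CF4B68


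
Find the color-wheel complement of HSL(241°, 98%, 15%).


Complement = opposite side of color wheel = hue + 180°
H' = (241 + 180) mod 360 = 61°
S and L unchanged.
= HSL(61°, 98%, 15%)


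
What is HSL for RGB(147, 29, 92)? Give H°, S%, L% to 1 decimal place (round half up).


Normalize: R'=147/255≈0.5765, G'=29/255≈0.1137, B'=92/255≈0.3608
Max=147/255, Min=29/255, Δ=Max-Min=118/255
L = (Max+Min)/2 = (147+29)/510 = 176/510 = 0.34509… → L = 34.5%
L ≤ 0.5 → S = Δ/(Max+Min) = 118/(147+29) = 118/176 = 0.67045… → S = 67.0%
(the 1/255 factors cancel in S and H, so raw channel differences can be used)
Max is R' → H = 60 × (((G-B)/Δ) mod 6) = 60 × (((29-92)/118) mod 6)
  (-63)/118 = -0.5338…; negative, so add 6 → 5.4661…
  H = 60 × 5.4661… = 327.966…° → H = 328.0°
= HSL(328.0°, 67.0%, 34.5%)


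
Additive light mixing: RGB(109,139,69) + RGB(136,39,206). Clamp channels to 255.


Additive: each channel = min(255, C₁+C₂)
R: 109+136 = 245 → 245
G: 139+39 = 178 → 178
B: 69+206 = 275 → 255
= RGB(245, 178, 255)


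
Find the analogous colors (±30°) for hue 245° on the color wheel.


Base hue: 245°
Left analog: (245 - 30) mod 360 = 215°
Right analog: (245 + 30) mod 360 = 275°
Analogous hues = 215° and 275°


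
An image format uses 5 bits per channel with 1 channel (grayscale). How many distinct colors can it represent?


Total bits = 5 bits/channel × 1 channels = 5 bits
Distinct colors = 2^5
= 32 colors


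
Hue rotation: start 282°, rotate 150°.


New hue = (H + rotation) mod 360
New hue = (282 + 150) mod 360
= 432 mod 360
= 72°


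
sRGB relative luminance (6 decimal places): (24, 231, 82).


Linearize each channel (sRGB transfer function): c = v/255; c_lin = c/12.92 if c ≤ 0.04045, else ((c+0.055)/1.055)^2.4
  R: 24/255 ≈ 0.094118 > 0.04045 → ((0.094118+0.055)/1.055)^2.4 ≈ 0.009134
  G: 231/255 ≈ 0.905882 > 0.04045 → ((0.905882+0.055)/1.055)^2.4 ≈ 0.799103
  B: 82/255 ≈ 0.321569 > 0.04045 → ((0.321569+0.055)/1.055)^2.4 ≈ 0.084376
R_lin = 0.009134, G_lin = 0.799103, B_lin = 0.084376
L = 0.2126×R + 0.7152×G + 0.0722×B
L = 0.2126×0.009134 + 0.7152×0.799103 + 0.0722×0.084376
L ≈ 0.579552


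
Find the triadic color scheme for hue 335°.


Triadic: equally spaced at 120° intervals
H1 = 335°
H2 = (335 + 120) mod 360 = 95°
H3 = (335 + 240) mod 360 = 215°
Triadic = 335°, 95°, 215°


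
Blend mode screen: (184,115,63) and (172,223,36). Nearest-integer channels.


Screen: C = 255 - (255-A)×(255-B)/255, rounded to nearest integer
R: 255 - (255-184)×(255-172)/255 = 255 - 5893/255 ≈ 255 - 23.110 = 231.890 → 232
G: 255 - (255-115)×(255-223)/255 = 255 - 4480/255 ≈ 255 - 17.569 = 237.431 → 237
B: 255 - (255-63)×(255-36)/255 = 255 - 42048/255 ≈ 255 - 164.894 = 90.106 → 90
= RGB(232, 237, 90)


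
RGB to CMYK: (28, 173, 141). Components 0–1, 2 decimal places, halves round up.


R'=28/255≈0.1098, G'=173/255≈0.6784, B'=141/255≈0.5529
K = 1 - max(R',G',B') = 1 - 173/255 = 82/255 = 0.32156… → 0.32
(1-R'-K)/(1-K) simplifies to (max-R)/max with max = 173:
C = (173-28)/173 = 145/173 = 0.83815… → 0.84
M = (173-173)/173 = 0/173 = 0 → 0.00
Y = (173-141)/173 = 32/173 = 0.18497… → 0.18
= CMYK(0.84, 0.00, 0.18, 0.32)


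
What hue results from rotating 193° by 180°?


New hue = (H + rotation) mod 360
New hue = (193 + 180) mod 360
= 373 mod 360
= 13°


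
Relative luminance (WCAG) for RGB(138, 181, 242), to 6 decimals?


Linearize each channel (sRGB transfer function): c = v/255; c_lin = c/12.92 if c ≤ 0.04045, else ((c+0.055)/1.055)^2.4
  R: 138/255 ≈ 0.541176 > 0.04045 → ((0.541176+0.055)/1.055)^2.4 ≈ 0.254152
  G: 181/255 ≈ 0.709804 > 0.04045 → ((0.709804+0.055)/1.055)^2.4 ≈ 0.462077
  B: 242/255 ≈ 0.949020 > 0.04045 → ((0.949020+0.055)/1.055)^2.4 ≈ 0.887923
R_lin = 0.254152, G_lin = 0.462077, B_lin = 0.887923
L = 0.2126×R + 0.7152×G + 0.0722×B
L = 0.2126×0.254152 + 0.7152×0.462077 + 0.0722×0.887923
L ≈ 0.448618


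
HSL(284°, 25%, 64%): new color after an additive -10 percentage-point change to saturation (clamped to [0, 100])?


Original S = 25%
Adjustment = -10 percentage points
New S = 25 + (-10) = 15
Clamp to [0, 100] → 15
= HSL(284°, 15%, 64%)


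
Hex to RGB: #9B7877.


9B → 155 (R)
78 → 120 (G)
77 → 119 (B)
= RGB(155, 120, 119)


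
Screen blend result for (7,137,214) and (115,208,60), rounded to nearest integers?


Screen: C = 255 - (255-A)×(255-B)/255, rounded to nearest integer
R: 255 - (255-7)×(255-115)/255 = 255 - 34720/255 ≈ 255 - 136.157 = 118.843 → 119
G: 255 - (255-137)×(255-208)/255 = 255 - 5546/255 ≈ 255 - 21.749 = 233.251 → 233
B: 255 - (255-214)×(255-60)/255 = 255 - 7995/255 ≈ 255 - 31.353 = 223.647 → 224
= RGB(119, 233, 224)


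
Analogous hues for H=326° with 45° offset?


Base hue: 326°
Left analog: (326 - 45) mod 360 = 281°
Right analog: (326 + 45) mod 360 = 11°
Analogous hues = 281° and 11°


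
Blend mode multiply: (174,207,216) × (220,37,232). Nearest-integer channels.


Multiply: C = A×B/255, rounded to nearest integer
R: 174×220/255 = 38280/255 ≈ 150.118 → 150
G: 207×37/255 = 7659/255 ≈ 30.035 → 30
B: 216×232/255 = 50112/255 ≈ 196.518 → 197
= RGB(150, 30, 197)


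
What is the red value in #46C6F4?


Color: #46C6F4
R = 46 = 70
G = C6 = 198
B = F4 = 244
Red = 70


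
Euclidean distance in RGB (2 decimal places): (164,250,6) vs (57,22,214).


d = √[(R₁-R₂)² + (G₁-G₂)² + (B₁-B₂)²]
d = √[(164-57)² + (250-22)² + (6-214)²]
d = √[11449 + 51984 + 43264]
d = √106697
d ≈ 326.65


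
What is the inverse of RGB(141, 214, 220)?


Invert: (255-R, 255-G, 255-B)
R: 255-141 = 114
G: 255-214 = 41
B: 255-220 = 35
= RGB(114, 41, 35)


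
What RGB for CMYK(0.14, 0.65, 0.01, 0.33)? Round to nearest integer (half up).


R = 255 × (1-C) × (1-K) = 255 × 0.86 × 0.67 = 146.931 → 147
G = 255 × (1-M) × (1-K) = 255 × 0.35 × 0.67 = 59.7975 → 60
B = 255 × (1-Y) × (1-K) = 255 × 0.99 × 0.67 = 169.1415 → 169
= RGB(147, 60, 169)


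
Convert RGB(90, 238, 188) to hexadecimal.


R = 90 → 5A (hex)
G = 238 → EE (hex)
B = 188 → BC (hex)
Hex = #5AEEBC


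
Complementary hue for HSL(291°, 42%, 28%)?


Complement = opposite side of color wheel = hue + 180°
H' = (291 + 180) mod 360 = 111°
S and L unchanged.
= HSL(111°, 42%, 28%)


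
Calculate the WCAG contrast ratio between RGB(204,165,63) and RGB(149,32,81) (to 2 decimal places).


Linearize each sRGB channel c=v/255: c/12.92 if c ≤ 0.04045 else ((c+0.055)/1.055)^2.4
L = 0.2126×R_lin + 0.7152×G_lin + 0.0722×B_lin
Color 1 (204,165,63):
  R=204: 204/255≈0.8000 > 0.04045 → ((0.8000+0.055)/1.055)^2.4 ≈ 0.60383
  G=165: 165/255≈0.6471 > 0.04045 → ((0.6471+0.055)/1.055)^2.4 ≈ 0.37626
  B=63: 63/255≈0.2471 > 0.04045 → ((0.2471+0.055)/1.055)^2.4 ≈ 0.04971
  L1 = 0.2126×0.60383 + 0.7152×0.37626 + 0.0722×0.04971 ≈ 0.40107
Color 2 (149,32,81):
  R=149: 149/255≈0.5843 > 0.04045 → ((0.5843+0.055)/1.055)^2.4 ≈ 0.30054
  G=32: 32/255≈0.1255 > 0.04045 → ((0.1255+0.055)/1.055)^2.4 ≈ 0.01444
  B=81: 81/255≈0.3176 > 0.04045 → ((0.3176+0.055)/1.055)^2.4 ≈ 0.08228
  L2 = 0.2126×0.30054 + 0.7152×0.01444 + 0.0722×0.08228 ≈ 0.08017
Lighter = 0.40107, Darker = 0.08017
Ratio = (L_lighter + 0.05) / (L_darker + 0.05)
Ratio = (0.40107 + 0.05) / (0.08017 + 0.05) = 0.45107 / 0.13017 ≈ 3.4653
Ratio ≈ 3.47:1


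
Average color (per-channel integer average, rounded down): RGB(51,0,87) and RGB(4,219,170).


Midpoint: each channel = ⌊(C₁+C₂)/2⌋
R: ⌊(51+4)/2⌋ = 27
G: ⌊(0+219)/2⌋ = 109
B: ⌊(87+170)/2⌋ = 128
= RGB(27, 109, 128)


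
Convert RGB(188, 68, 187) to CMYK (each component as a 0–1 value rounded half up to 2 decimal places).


R'=188/255≈0.7373, G'=68/255≈0.2667, B'=187/255≈0.7333
K = 1 - max(R',G',B') = 1 - 188/255 = 67/255 = 0.26274… → 0.26
(1-R'-K)/(1-K) simplifies to (max-R)/max with max = 188:
C = (188-188)/188 = 0/188 = 0 → 0.00
M = (188-68)/188 = 120/188 = 0.63829… → 0.64
Y = (188-187)/188 = 1/188 = 0.00531… → 0.01
= CMYK(0.00, 0.64, 0.01, 0.26)


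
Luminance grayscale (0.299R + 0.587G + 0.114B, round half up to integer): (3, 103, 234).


Gray = 0.299×R + 0.587×G + 0.114×B
Gray = 0.299×3 + 0.587×103 + 0.114×234
Gray = 0.897 + 60.461 + 26.676
Gray = 88.034 → round half up → 88
Gray = 88


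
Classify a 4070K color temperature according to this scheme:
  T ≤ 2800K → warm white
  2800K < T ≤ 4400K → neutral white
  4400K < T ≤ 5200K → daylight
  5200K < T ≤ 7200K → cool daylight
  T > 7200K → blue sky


Temperature: 4070K
2800K < 4070K ≤ 4400K → neutral white
Classification: neutral white


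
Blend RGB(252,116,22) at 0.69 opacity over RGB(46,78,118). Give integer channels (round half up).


C = α×F + (1-α)×B, with 1-α = 0.31
R: 0.69×252 + 0.31×46 = 173.88 + 14.26 = 188.14 → 188
G: 0.69×116 + 0.31×78 = 80.04 + 24.18 = 104.22 → 104
B: 0.69×22 + 0.31×118 = 15.18 + 36.58 = 51.76 → 52
= RGB(188, 104, 52)


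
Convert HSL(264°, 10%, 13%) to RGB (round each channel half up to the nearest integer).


H=264°, S=0.10, L=0.13
C = (1-|2L-1|)×S = (1-|-0.74|)×0.10 = 0.026
H' = H/60 = 264/60 ≈ 4.4000; X = C×(1-|H' mod 2 - 1|) = 0.0104
m = L - C/2 = 0.13 - 0.013 = 0.117
Sector ⌊H'⌋ = 4 → (R',G',B') = (0.0104, 0.0, 0.026)
RGB = ((R'+m)×255, (G'+m)×255, (B'+m)×255) = (32.487, 29.835, 36.465)
Round half up → RGB(32, 30, 36)


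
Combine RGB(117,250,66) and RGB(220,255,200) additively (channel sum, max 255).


Additive: each channel = min(255, C₁+C₂)
R: 117+220 = 337 → 255
G: 250+255 = 505 → 255
B: 66+200 = 266 → 255
= RGB(255, 255, 255)


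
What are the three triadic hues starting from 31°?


Triadic: equally spaced at 120° intervals
H1 = 31°
H2 = (31 + 120) mod 360 = 151°
H3 = (31 + 240) mod 360 = 271°
Triadic = 31°, 151°, 271°


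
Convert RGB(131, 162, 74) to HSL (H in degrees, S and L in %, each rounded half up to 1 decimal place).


Normalize: R'=131/255≈0.5137, G'=162/255≈0.6353, B'=74/255≈0.2902
Max=162/255, Min=74/255, Δ=Max-Min=88/255
L = (Max+Min)/2 = (162+74)/510 = 236/510 = 0.46274… → L = 46.3%
L ≤ 0.5 → S = Δ/(Max+Min) = 88/(162+74) = 88/236 = 0.37288… → S = 37.3%
(the 1/255 factors cancel in S and H, so raw channel differences can be used)
Max is G' → H = 60 × ((B-R)/Δ + 2) = 60 × ((74-131)/88 + 2)
  -57/88 + 2 = -0.6477… + 2 = 1.3522…
  H = 60 × 1.3522… = 81.136…° → H = 81.1°
= HSL(81.1°, 37.3%, 46.3%)


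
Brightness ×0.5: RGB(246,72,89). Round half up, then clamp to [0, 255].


Multiply each channel by 0.5, round half up, clamp to [0, 255]
R: 246×0.5 = 123
G: 72×0.5 = 36
B: 89×0.5 = 44.5 → round → 45
= RGB(123, 36, 45)


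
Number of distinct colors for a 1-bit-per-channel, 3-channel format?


Total bits = 1 bits/channel × 3 channels = 3 bits
Distinct colors = 2^3
= 8 colors


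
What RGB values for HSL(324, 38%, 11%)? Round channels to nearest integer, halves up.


H=324°, S=0.38, L=0.11
C = (1-|2L-1|)×S = (1-|-0.78|)×0.38 = 0.0836
H' = H/60 = 324/60 ≈ 5.4000; X = C×(1-|H' mod 2 - 1|) = 0.05016
m = L - C/2 = 0.11 - 0.0418 = 0.0682
Sector ⌊H'⌋ = 5 → (R',G',B') = (0.0836, 0.0, 0.05016)
RGB = ((R'+m)×255, (G'+m)×255, (B'+m)×255) = (38.709, 17.391, 30.1818)
Round half up → RGB(39, 17, 30)


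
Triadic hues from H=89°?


Triadic: equally spaced at 120° intervals
H1 = 89°
H2 = (89 + 120) mod 360 = 209°
H3 = (89 + 240) mod 360 = 329°
Triadic = 89°, 209°, 329°


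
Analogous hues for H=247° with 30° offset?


Base hue: 247°
Left analog: (247 - 30) mod 360 = 217°
Right analog: (247 + 30) mod 360 = 277°
Analogous hues = 217° and 277°


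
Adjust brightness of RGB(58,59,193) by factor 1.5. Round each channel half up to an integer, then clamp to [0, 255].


Multiply each channel by 1.5, round half up, clamp to [0, 255]
R: 58×1.5 = 87
G: 59×1.5 = 88.5 → round → 89
B: 193×1.5 = 289.5 → round → 290 → clamp → 255
= RGB(87, 89, 255)


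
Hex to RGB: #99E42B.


99 → 153 (R)
E4 → 228 (G)
2B → 43 (B)
= RGB(153, 228, 43)


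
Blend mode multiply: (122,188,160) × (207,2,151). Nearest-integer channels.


Multiply: C = A×B/255, rounded to nearest integer
R: 122×207/255 = 25254/255 ≈ 99.035 → 99
G: 188×2/255 = 376/255 ≈ 1.475 → 1
B: 160×151/255 = 24160/255 ≈ 94.745 → 95
= RGB(99, 1, 95)


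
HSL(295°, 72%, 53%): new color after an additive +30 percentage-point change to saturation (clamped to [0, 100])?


Original S = 72%
Adjustment = +30 percentage points
New S = 72 + (30) = 102
Clamp to [0, 100] → 100
= HSL(295°, 100%, 53%)


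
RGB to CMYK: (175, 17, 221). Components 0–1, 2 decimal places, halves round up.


R'=175/255≈0.6863, G'=17/255≈0.0667, B'=221/255≈0.8667
K = 1 - max(R',G',B') = 1 - 221/255 = 34/255 = 0.13333… → 0.13
(1-R'-K)/(1-K) simplifies to (max-R)/max with max = 221:
C = (221-175)/221 = 46/221 = 0.20814… → 0.21
M = (221-17)/221 = 204/221 = 0.92307… → 0.92
Y = (221-221)/221 = 0/221 = 0 → 0.00
= CMYK(0.21, 0.92, 0.00, 0.13)


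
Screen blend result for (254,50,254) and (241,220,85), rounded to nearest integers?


Screen: C = 255 - (255-A)×(255-B)/255, rounded to nearest integer
R: 255 - (255-254)×(255-241)/255 = 255 - 14/255 ≈ 255 - 0.055 = 254.945 → 255
G: 255 - (255-50)×(255-220)/255 = 255 - 7175/255 ≈ 255 - 28.137 = 226.863 → 227
B: 255 - (255-254)×(255-85)/255 = 255 - 170/255 ≈ 255 - 0.667 = 254.333 → 254
= RGB(255, 227, 254)


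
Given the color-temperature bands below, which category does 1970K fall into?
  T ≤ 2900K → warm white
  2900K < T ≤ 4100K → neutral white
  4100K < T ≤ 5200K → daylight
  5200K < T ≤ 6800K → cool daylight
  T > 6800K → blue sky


Temperature: 1970K
1970K ≤ 2900K → warm white
Classification: warm white


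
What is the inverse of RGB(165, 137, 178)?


Invert: (255-R, 255-G, 255-B)
R: 255-165 = 90
G: 255-137 = 118
B: 255-178 = 77
= RGB(90, 118, 77)


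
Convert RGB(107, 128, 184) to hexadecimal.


R = 107 → 6B (hex)
G = 128 → 80 (hex)
B = 184 → B8 (hex)
Hex = #6B80B8


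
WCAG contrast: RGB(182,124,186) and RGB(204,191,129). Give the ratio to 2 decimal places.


Linearize each sRGB channel c=v/255: c/12.92 if c ≤ 0.04045 else ((c+0.055)/1.055)^2.4
L = 0.2126×R_lin + 0.7152×G_lin + 0.0722×B_lin
Color 1 (182,124,186):
  R=182: 182/255≈0.7137 > 0.04045 → ((0.7137+0.055)/1.055)^2.4 ≈ 0.46778
  G=124: 124/255≈0.4863 > 0.04045 → ((0.4863+0.055)/1.055)^2.4 ≈ 0.20156
  B=186: 186/255≈0.7294 > 0.04045 → ((0.7294+0.055)/1.055)^2.4 ≈ 0.49102
  L1 = 0.2126×0.46778 + 0.7152×0.20156 + 0.0722×0.49102 ≈ 0.27906
Color 2 (204,191,129):
  R=204: 204/255≈0.8000 > 0.04045 → ((0.8000+0.055)/1.055)^2.4 ≈ 0.60383
  G=191: 191/255≈0.7490 > 0.04045 → ((0.7490+0.055)/1.055)^2.4 ≈ 0.52100
  B=129: 129/255≈0.5059 > 0.04045 → ((0.5059+0.055)/1.055)^2.4 ≈ 0.21953
  L2 = 0.2126×0.60383 + 0.7152×0.52100 + 0.0722×0.21953 ≈ 0.51684
Lighter = 0.51684, Darker = 0.27906
Ratio = (L_lighter + 0.05) / (L_darker + 0.05)
Ratio = (0.51684 + 0.05) / (0.27906 + 0.05) = 0.56684 / 0.32906 ≈ 1.7226
Ratio ≈ 1.72:1
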